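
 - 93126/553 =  - 93126/553 = -  168.40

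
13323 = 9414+3909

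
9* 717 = 6453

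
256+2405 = 2661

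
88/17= 5  +  3/17 =5.18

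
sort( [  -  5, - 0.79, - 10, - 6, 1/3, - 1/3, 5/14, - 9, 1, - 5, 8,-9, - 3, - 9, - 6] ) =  [ - 10,-9, -9, - 9, - 6, - 6, - 5 , - 5, - 3,- 0.79, - 1/3,1/3,5/14,1 , 8 ] 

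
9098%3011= 65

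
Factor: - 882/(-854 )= 3^2* 7^1*61^( - 1 ) = 63/61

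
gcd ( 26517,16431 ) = 3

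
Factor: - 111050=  - 2^1 * 5^2*2221^1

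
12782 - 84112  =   - 71330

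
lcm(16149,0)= 0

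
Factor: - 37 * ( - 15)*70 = 38850 = 2^1*3^1*5^2*7^1 * 37^1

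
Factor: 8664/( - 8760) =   -  5^ (-1 )*19^2*73^( - 1) = -361/365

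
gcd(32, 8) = 8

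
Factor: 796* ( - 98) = -78008= -2^3 * 7^2*199^1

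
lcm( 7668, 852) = 7668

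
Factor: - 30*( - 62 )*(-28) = - 52080 = - 2^4*3^1 * 5^1*7^1*31^1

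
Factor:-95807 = - 149^1*643^1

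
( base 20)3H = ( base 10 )77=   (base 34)29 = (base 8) 115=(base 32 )2d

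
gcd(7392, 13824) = 96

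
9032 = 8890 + 142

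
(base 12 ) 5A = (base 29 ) 2C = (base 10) 70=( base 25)2k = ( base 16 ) 46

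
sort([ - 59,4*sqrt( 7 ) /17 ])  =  [ - 59, 4*sqrt(7)/17]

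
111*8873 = 984903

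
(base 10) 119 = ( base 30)3t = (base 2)1110111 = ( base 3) 11102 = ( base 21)5e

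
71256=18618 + 52638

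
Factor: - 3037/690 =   -  2^ (-1)*3^(  -  1 )*5^( - 1 )*23^(- 1) *3037^1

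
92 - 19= 73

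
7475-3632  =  3843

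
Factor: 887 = 887^1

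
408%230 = 178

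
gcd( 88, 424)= 8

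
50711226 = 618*82057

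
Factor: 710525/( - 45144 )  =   - 2^( - 3)*3^(-3)*5^2 *11^( - 1)* 19^( - 1)  *97^1*293^1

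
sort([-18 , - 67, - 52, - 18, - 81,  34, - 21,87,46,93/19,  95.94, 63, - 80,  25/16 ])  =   [ - 81, - 80, - 67, - 52 ,  -  21, - 18, - 18,25/16, 93/19, 34,46 , 63,87,95.94] 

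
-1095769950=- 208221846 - 887548104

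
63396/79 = 802 +38/79  =  802.48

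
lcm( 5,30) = 30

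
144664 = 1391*104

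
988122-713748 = 274374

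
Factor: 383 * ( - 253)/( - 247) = 96899/247 = 11^1 * 13^(  -  1) * 19^(  -  1) * 23^1 * 383^1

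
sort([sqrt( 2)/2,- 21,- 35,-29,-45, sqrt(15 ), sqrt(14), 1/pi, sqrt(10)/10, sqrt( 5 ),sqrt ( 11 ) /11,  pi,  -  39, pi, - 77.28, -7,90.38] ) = [-77.28,  -  45,-39, - 35,-29, - 21 ,  -  7 , sqrt (11) /11, sqrt( 10 ) /10,1/pi, sqrt(2 ) /2,sqrt(5), pi,  pi , sqrt ( 14),sqrt( 15 ), 90.38 ] 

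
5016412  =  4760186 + 256226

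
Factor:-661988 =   -  2^2*167^1*991^1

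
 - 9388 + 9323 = - 65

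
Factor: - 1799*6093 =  -10961307 = - 3^2*7^1*257^1*677^1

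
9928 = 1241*8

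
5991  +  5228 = 11219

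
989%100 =89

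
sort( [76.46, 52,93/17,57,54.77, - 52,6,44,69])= [  -  52, 93/17,6,44, 52,54.77,57 , 69, 76.46]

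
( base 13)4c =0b1000000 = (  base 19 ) 37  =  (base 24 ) 2G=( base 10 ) 64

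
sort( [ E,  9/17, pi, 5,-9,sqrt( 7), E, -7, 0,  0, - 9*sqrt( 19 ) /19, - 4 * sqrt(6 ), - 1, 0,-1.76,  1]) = [ - 4  *  sqrt(6), -9, - 7, - 9*sqrt (19) /19,-1.76, - 1,0, 0, 0,9/17,1, sqrt( 7), E, E , pi, 5]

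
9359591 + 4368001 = 13727592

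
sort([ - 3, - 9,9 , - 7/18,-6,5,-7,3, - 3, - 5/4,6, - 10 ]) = [ - 10,- 9, - 7, - 6,-3, - 3, - 5/4, - 7/18,3, 5,6,9] 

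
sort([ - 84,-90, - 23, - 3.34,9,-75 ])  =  [-90,-84,-75,-23, - 3.34,9]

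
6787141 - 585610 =6201531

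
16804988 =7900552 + 8904436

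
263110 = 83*3170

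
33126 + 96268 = 129394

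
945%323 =299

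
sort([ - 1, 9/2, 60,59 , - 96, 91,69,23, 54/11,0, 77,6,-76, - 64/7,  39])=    [ - 96, - 76, - 64/7,-1, 0, 9/2, 54/11, 6,  23, 39, 59, 60, 69, 77,91 ]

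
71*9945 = 706095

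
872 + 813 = 1685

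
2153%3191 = 2153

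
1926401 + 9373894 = 11300295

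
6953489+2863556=9817045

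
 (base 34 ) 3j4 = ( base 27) 5HE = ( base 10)4118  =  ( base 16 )1016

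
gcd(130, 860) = 10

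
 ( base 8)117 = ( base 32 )2F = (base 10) 79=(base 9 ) 87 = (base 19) 43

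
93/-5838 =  - 31/1946 = - 0.02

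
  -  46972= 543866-590838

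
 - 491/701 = - 491/701  =  - 0.70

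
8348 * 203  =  1694644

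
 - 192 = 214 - 406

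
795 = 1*795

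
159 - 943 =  - 784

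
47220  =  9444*5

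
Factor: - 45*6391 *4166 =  - 2^1  *3^2*5^1*7^1*11^1*83^1*2083^1  =  - 1198120770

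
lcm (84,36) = 252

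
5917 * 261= 1544337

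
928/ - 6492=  - 232/1623=- 0.14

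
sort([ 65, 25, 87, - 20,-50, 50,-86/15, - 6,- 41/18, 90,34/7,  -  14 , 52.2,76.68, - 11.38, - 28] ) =[-50,-28, - 20, - 14,  -  11.38,- 6, - 86/15, - 41/18,  34/7,25,50,52.2, 65, 76.68,87, 90 ]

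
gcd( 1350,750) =150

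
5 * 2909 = 14545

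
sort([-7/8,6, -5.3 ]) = [ - 5.3, - 7/8, 6 ]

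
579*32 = 18528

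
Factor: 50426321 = 11^1*61^1*223^1*337^1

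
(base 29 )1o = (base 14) 3b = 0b110101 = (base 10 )53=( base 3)1222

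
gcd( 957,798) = 3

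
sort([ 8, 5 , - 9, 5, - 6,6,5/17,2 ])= [ - 9, - 6, 5/17, 2, 5,5, 6,8 ]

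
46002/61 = 46002/61 = 754.13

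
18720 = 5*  3744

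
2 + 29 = 31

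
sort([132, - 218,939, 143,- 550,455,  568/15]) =[ -550,-218,568/15, 132, 143, 455 , 939]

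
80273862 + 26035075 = 106308937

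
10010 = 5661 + 4349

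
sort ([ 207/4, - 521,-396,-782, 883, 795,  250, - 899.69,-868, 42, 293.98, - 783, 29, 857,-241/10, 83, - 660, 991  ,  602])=[ - 899.69 , - 868,-783, - 782, - 660, - 521, - 396, - 241/10,29 , 42  ,  207/4,83,250,  293.98,  602, 795, 857,883, 991] 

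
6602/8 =825+1/4 =825.25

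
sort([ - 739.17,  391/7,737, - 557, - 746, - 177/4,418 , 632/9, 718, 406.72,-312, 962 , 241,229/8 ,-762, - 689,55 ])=[- 762,-746,  -  739.17 ,  -  689,-557, - 312, - 177/4,229/8,55, 391/7 , 632/9, 241,  406.72,418 , 718,  737, 962] 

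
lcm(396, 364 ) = 36036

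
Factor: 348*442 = 2^3*3^1*13^1*17^1*29^1 = 153816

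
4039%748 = 299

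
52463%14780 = 8123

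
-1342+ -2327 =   -  3669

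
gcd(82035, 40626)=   9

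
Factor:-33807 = - 3^1*59^1*191^1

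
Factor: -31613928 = -2^3*3^1*1317247^1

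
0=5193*0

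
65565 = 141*465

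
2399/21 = 114 + 5/21 = 114.24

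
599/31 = 599/31 = 19.32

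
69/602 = 69/602= 0.11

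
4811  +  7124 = 11935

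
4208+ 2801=7009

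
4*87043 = 348172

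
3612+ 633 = 4245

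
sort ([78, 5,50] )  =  [ 5,50, 78 ]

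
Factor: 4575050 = 2^1 * 5^2*37^1  *  2473^1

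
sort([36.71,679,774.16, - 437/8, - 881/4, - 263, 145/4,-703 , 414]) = [-703, - 263, - 881/4,  -  437/8 , 145/4,36.71,414,679, 774.16]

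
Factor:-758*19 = -2^1*19^1*379^1=- 14402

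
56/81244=14/20311 = 0.00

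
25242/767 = 25242/767 =32.91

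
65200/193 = 65200/193 = 337.82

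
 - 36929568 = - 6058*6096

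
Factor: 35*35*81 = 99225= 3^4 * 5^2*7^2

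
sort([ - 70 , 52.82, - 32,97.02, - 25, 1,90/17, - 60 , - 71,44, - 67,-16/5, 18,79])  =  [ - 71 , - 70, - 67, - 60,-32, - 25, - 16/5,1,  90/17, 18, 44 , 52.82,79,97.02] 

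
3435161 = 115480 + 3319681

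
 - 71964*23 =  - 1655172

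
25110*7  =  175770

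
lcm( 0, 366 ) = 0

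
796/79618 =398/39809 = 0.01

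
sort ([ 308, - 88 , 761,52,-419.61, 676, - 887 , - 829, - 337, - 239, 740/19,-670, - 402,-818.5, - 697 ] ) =[ - 887, - 829, - 818.5, - 697 , - 670,-419.61, - 402, - 337,  -  239, - 88, 740/19, 52,  308, 676, 761]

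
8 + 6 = 14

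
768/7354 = 384/3677 = 0.10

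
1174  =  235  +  939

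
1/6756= 1/6756= 0.00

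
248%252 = 248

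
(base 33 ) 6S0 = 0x1D22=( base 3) 101020020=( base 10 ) 7458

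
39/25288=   39/25288=0.00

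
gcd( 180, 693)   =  9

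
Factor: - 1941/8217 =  - 3^( - 1)*11^( - 1 )*83^( - 1 )*647^1 = -647/2739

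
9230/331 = 27+293/331  =  27.89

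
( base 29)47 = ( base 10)123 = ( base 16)7B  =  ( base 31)3u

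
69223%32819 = 3585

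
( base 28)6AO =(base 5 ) 130013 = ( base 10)5008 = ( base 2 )1001110010000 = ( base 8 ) 11620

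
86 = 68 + 18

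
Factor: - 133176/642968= - 93/449  =  -  3^1 * 31^1*  449^(- 1 )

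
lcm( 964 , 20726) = 41452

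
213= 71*3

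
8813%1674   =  443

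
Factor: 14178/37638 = 3^( - 2 )*41^ ( - 1)*139^1 = 139/369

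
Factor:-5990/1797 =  - 2^1*3^( - 1)*5^1 = - 10/3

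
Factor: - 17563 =-7^1 * 13^1*193^1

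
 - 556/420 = -2+71/105 = - 1.32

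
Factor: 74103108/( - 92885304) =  - 6175259/7740442 = - 2^(-1)  *701^( - 1 )*5521^( - 1 )*6175259^1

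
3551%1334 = 883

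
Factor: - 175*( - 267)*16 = 2^4 *3^1*5^2*7^1*89^1= 747600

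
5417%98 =27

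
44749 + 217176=261925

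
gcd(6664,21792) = 8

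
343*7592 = 2604056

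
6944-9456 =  - 2512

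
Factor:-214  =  -2^1*107^1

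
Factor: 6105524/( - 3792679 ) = -2^2*11^( - 1 )*173^( - 1 )*1993^ ( - 1 )*1526381^1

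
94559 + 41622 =136181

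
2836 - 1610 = 1226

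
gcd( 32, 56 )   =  8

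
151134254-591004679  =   - 439870425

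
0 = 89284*0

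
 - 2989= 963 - 3952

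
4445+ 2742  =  7187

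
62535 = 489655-427120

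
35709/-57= - 11903/19  =  - 626.47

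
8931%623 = 209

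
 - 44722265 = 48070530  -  92792795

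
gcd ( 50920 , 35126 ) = 2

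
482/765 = 482/765 = 0.63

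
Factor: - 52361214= - 2^1*3^1*83^1*105143^1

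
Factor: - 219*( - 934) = 2^1*3^1*73^1*467^1 = 204546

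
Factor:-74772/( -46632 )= 93/58 = 2^(  -  1)*3^1 * 29^(-1 )*31^1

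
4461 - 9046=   -  4585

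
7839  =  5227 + 2612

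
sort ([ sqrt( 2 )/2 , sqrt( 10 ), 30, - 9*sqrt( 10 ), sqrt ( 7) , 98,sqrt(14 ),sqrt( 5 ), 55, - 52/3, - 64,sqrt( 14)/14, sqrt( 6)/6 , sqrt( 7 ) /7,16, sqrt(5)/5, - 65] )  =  [ -65  ,-64, - 9*sqrt (10 ), - 52/3, sqrt(14 )/14, sqrt( 7) /7, sqrt( 6) /6,  sqrt( 5)/5, sqrt( 2)/2, sqrt(  5),sqrt( 7),sqrt( 10 ), sqrt( 14 ),16, 30,55, 98]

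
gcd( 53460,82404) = 108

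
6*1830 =10980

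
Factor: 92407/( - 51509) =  - 7^1  *19^( -1)* 43^1*307^1*2711^(  -  1 )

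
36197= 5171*7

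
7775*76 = 590900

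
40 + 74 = 114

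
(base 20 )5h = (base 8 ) 165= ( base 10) 117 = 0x75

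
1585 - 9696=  - 8111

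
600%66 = 6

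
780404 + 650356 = 1430760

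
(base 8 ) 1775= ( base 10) 1021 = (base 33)UV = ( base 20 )2B1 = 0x3fd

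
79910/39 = 79910/39 = 2048.97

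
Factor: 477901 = 53^1*71^1*127^1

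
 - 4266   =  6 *( - 711 )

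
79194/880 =39597/440 = 89.99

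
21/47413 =21/47413 = 0.00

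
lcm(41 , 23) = 943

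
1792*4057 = 7270144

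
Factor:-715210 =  - 2^1*5^1 * 37^1*1933^1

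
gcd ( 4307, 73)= 73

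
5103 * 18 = 91854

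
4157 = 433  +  3724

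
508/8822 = 254/4411=0.06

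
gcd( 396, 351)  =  9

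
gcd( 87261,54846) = 3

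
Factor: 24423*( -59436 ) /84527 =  - 2^2*3^3*7^1*13^1*127^1*181^ ( - 1)*  467^(- 1)*1163^1   =  -  1451605428/84527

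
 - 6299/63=- 100 + 1/63 = - 99.98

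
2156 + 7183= 9339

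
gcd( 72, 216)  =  72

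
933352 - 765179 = 168173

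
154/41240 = 77/20620=0.00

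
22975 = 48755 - 25780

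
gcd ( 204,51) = 51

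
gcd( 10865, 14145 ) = 205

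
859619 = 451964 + 407655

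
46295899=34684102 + 11611797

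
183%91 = 1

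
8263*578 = 4776014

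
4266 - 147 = 4119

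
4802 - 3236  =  1566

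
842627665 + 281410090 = 1124037755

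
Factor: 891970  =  2^1*5^1*191^1 * 467^1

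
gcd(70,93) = 1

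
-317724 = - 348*913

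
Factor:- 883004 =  - 2^2*31^1 * 7121^1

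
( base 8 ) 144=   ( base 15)6A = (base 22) 4C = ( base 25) 40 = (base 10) 100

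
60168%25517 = 9134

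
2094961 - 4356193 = - 2261232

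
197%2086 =197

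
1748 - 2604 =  - 856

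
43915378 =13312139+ 30603239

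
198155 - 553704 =-355549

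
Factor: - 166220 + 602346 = 2^1*19^1*23^1 * 499^1 = 436126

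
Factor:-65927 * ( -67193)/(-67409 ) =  - 4429832911/67409 =- 7^1*29^1 * 331^1*65927^1*67409^( - 1 ) 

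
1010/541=1 + 469/541  =  1.87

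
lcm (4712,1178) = 4712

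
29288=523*56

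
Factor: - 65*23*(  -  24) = 2^3 * 3^1 * 5^1*13^1 * 23^1 = 35880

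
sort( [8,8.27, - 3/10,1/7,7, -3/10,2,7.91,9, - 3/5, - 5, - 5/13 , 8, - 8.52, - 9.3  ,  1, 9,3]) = [ - 9.3, - 8.52, - 5, - 3/5, - 5/13, - 3/10, - 3/10,1/7, 1, 2, 3,7,7.91, 8, 8, 8.27,9,9]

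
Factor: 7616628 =2^2*3^2*  211573^1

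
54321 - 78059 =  - 23738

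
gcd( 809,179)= 1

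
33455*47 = 1572385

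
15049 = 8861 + 6188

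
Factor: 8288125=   5^4*89^1 *149^1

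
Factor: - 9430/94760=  - 41/412 = - 2^( - 2)*41^1*103^ (-1) 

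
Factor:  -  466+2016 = 2^1*5^2 * 31^1 = 1550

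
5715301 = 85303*67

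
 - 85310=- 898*95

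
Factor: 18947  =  18947^1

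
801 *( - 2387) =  - 1911987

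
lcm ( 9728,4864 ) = 9728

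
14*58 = 812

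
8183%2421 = 920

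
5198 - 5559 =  - 361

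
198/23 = 8  +  14/23 = 8.61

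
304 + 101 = 405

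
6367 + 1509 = 7876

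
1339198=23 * 58226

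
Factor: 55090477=13^1*103^1 * 41143^1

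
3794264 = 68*55798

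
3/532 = 3/532 = 0.01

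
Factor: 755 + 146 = 17^1*53^1  =  901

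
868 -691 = 177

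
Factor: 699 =3^1*233^1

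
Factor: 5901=3^1*7^1*281^1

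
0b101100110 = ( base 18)11G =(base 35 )a8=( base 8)546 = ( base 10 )358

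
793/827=793/827=0.96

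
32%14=4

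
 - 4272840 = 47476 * ( - 90 )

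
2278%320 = 38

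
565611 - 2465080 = -1899469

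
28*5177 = 144956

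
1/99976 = 1/99976 = 0.00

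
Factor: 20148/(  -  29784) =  - 2^( - 1)* 17^( - 1)*23^1=   - 23/34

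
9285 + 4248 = 13533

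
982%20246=982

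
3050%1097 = 856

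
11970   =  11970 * 1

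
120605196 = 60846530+59758666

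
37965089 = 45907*827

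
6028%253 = 209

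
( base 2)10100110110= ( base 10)1334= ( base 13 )7B8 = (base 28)1ji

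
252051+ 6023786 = 6275837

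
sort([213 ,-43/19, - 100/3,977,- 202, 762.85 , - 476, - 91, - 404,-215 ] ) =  [ - 476, - 404,-215, - 202,- 91,-100/3,-43/19,213,762.85,977 ] 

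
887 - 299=588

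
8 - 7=1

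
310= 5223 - 4913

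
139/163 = 139/163 = 0.85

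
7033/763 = 9 + 166/763= 9.22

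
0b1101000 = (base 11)95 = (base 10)104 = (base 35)2Y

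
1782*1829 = 3259278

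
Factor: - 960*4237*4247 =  - 17274757440 = -2^6*3^1*5^1 * 19^1*31^1*137^1*223^1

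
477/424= 1 +1/8 = 1.12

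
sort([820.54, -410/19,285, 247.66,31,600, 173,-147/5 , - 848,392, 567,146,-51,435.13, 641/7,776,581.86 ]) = [ - 848, - 51, - 147/5,-410/19, 31,641/7, 146,173,247.66,285, 392,435.13 , 567, 581.86,  600, 776,820.54]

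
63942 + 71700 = 135642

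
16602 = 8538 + 8064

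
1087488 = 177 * 6144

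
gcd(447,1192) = 149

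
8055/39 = 2685/13 = 206.54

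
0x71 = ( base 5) 423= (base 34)3B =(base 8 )161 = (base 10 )113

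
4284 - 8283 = - 3999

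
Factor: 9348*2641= 2^2*3^1*19^2*41^1*139^1 =24688068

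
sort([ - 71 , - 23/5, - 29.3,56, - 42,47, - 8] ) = [ - 71, - 42,-29.3,- 8, - 23/5,47, 56 ]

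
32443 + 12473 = 44916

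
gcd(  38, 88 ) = 2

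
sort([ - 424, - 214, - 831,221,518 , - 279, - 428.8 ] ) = [ - 831 ,  -  428.8, - 424, - 279, - 214,221,518 ]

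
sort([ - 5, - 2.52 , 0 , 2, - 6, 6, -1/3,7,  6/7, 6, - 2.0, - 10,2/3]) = [ - 10,-6, - 5 ,  -  2.52,- 2.0, - 1/3, 0,2/3, 6/7,2,6 , 6 , 7 ]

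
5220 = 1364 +3856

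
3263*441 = 1438983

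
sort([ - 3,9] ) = [-3, 9]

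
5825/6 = 970  +  5/6 = 970.83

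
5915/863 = 5915/863 = 6.85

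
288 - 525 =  - 237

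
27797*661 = 18373817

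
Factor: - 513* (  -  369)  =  3^5*19^1*41^1=189297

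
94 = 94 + 0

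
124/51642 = 62/25821 =0.00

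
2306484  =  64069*36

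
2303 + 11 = 2314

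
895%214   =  39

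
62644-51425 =11219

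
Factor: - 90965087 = -107^1*191^1*4451^1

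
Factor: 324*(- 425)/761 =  - 2^2*3^4* 5^2 * 17^1 * 761^( - 1) = - 137700/761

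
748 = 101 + 647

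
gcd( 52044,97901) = 1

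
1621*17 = 27557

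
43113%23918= 19195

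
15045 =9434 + 5611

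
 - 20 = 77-97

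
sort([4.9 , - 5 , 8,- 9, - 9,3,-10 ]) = [- 10, - 9,-9, - 5,3,4.9,8 ]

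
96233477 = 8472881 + 87760596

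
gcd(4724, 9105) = 1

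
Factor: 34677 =3^2*3853^1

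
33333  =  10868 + 22465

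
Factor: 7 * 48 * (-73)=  - 24528 = - 2^4*3^1*7^1*73^1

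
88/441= 88/441 = 0.20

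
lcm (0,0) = 0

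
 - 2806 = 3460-6266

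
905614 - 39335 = 866279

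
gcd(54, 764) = 2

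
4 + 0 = 4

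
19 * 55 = 1045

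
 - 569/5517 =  - 1  +  4948/5517 = - 0.10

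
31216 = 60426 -29210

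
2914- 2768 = 146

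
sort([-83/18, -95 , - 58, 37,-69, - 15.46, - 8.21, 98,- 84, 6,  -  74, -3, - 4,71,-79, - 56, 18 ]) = [-95,  -  84,-79,-74,-69, - 58, - 56,-15.46,- 8.21,-83/18,-4, - 3, 6,18, 37, 71,  98]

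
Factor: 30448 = 2^4*11^1*173^1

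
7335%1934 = 1533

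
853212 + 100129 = 953341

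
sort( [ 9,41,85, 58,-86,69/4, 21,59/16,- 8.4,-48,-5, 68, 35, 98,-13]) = [  -  86,-48, - 13, - 8.4,-5,59/16, 9, 69/4, 21, 35,41, 58, 68,85,  98 ]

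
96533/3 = 32177+ 2/3 = 32177.67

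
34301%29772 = 4529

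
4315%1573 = 1169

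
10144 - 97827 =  - 87683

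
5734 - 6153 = - 419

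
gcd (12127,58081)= 1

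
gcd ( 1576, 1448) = 8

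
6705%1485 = 765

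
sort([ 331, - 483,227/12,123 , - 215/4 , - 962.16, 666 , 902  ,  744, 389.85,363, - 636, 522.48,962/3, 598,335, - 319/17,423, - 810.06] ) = [ - 962.16, - 810.06, - 636, - 483, - 215/4, - 319/17,227/12, 123,962/3, 331,335, 363, 389.85,423,  522.48 , 598, 666,744,902 ]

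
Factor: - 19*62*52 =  - 61256 = -2^3*13^1*19^1*31^1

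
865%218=211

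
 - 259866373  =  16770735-276637108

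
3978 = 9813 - 5835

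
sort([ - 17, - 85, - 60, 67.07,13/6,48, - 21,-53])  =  [ - 85, - 60, - 53, - 21, - 17,  13/6,48,67.07 ] 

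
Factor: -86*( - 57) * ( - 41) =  - 2^1*3^1*19^1*41^1 * 43^1  =  -200982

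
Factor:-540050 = -2^1*5^2*7^1 * 1543^1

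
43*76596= 3293628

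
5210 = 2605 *2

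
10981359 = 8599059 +2382300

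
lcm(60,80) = 240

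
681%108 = 33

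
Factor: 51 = 3^1*17^1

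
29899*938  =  28045262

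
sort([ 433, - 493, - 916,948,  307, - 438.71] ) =[ - 916, - 493, - 438.71,307,  433, 948] 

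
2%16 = 2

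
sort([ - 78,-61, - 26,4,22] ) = [ - 78, - 61, - 26, 4, 22 ]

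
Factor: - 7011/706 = - 2^( - 1)*3^2*19^1*41^1*353^ ( - 1)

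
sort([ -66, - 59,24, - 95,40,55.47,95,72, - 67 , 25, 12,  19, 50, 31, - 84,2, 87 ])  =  [ - 95, - 84, - 67, -66, - 59,2, 12,19,24,25,  31,40, 50,55.47, 72,87, 95]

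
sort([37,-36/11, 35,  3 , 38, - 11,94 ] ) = [- 11, -36/11,3,35 , 37, 38,94 ]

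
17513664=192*91217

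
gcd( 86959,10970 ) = 1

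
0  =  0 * 9297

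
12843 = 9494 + 3349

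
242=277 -35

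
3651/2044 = 1 + 1607/2044 =1.79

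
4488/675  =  6 + 146/225=   6.65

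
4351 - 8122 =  - 3771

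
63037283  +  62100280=125137563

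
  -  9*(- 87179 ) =784611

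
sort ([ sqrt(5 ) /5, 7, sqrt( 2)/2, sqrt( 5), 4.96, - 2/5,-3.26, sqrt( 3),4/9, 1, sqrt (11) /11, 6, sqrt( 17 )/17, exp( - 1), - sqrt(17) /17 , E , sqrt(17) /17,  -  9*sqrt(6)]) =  [-9*sqrt( 6),-3.26,-2/5, - sqrt ( 17 )/17,sqrt( 17) /17,sqrt( 17)/17, sqrt( 11)/11 , exp( - 1 ), 4/9,sqrt( 5) /5,sqrt ( 2 )/2, 1,sqrt(3),sqrt(5), E, 4.96, 6,7]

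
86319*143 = 12343617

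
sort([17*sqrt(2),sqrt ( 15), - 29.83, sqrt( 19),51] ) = [ -29.83,sqrt( 15), sqrt( 19), 17*sqrt( 2),51] 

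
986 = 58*17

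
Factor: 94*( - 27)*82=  - 208116 =-2^2*3^3 * 41^1*47^1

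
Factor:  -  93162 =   -  2^1*3^1*15527^1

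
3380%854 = 818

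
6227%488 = 371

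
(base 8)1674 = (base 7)2534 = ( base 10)956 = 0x3BC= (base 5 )12311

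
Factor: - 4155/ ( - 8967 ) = 5^1*7^( -2)*61^ (-1)*277^1  =  1385/2989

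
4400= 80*55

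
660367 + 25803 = 686170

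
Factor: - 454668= -2^2 * 3^1* 37889^1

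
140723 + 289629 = 430352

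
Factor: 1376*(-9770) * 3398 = -2^7  *5^1 * 43^1* 977^1* 1699^1 = -45681080960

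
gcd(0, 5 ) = 5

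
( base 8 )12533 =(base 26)827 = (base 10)5467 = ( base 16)155b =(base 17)11fa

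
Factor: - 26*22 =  - 2^2*11^1*13^1 = - 572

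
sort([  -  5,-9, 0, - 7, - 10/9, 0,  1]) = [ - 9, - 7, - 5 , - 10/9,0,0, 1 ] 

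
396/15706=198/7853 = 0.03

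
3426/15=228 + 2/5= 228.40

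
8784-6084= 2700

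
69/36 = 23/12 = 1.92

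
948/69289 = 948/69289 = 0.01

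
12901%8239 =4662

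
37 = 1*37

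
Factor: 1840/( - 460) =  - 4 = - 2^2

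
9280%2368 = 2176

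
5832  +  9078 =14910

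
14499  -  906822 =  -  892323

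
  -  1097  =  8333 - 9430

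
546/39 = 14 = 14.00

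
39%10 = 9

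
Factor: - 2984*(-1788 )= 5335392 = 2^5*3^1*149^1*373^1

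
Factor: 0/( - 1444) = 0 = 0^1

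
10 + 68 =78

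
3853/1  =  3853= 3853.00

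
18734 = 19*986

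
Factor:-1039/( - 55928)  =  2^( - 3)*1039^1*6991^( - 1)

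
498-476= 22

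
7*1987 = 13909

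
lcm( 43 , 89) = 3827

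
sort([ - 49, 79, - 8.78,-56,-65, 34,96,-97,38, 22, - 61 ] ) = [ - 97, - 65, - 61, - 56 , - 49, - 8.78,  22,34 , 38,79, 96 ] 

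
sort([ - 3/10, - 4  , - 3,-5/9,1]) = [  -  4,- 3, -5/9,  -  3/10, 1 ]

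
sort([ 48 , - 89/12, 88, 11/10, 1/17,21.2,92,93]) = [ - 89/12, 1/17,11/10,21.2,48,88 , 92  ,  93] 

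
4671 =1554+3117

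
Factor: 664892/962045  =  2^2*5^ (-1)*7^ ( -1 ) * 113^1*1471^1*27487^ ( - 1) 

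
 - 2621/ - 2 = 1310 + 1/2 = 1310.50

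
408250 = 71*5750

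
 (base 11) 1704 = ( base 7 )6235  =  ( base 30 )2cm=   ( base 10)2182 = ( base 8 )4206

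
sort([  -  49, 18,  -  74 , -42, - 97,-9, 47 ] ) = [ - 97, - 74, - 49 , - 42, - 9,  18, 47 ]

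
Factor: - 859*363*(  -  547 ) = 3^1*11^2 *547^1*859^1 = 170563899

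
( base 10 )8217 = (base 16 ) 2019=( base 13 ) 3981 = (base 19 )13E9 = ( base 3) 102021100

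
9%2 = 1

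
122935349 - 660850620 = - 537915271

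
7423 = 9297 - 1874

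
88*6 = 528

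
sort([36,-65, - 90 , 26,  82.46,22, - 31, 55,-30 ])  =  [-90 , - 65  , - 31,- 30, 22 , 26,36, 55, 82.46 ] 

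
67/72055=67/72055  =  0.00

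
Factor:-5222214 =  - 2^1*3^2*223^1*1301^1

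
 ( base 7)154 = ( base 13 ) 6a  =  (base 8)130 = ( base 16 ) 58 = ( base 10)88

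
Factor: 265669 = 29^1*9161^1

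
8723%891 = 704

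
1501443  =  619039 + 882404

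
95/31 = 95/31   =  3.06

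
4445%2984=1461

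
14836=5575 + 9261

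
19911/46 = 19911/46 = 432.85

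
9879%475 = 379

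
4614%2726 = 1888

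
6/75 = 2/25 = 0.08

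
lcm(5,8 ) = 40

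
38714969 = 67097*577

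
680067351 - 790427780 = - 110360429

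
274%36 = 22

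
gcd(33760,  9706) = 422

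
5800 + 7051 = 12851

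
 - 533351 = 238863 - 772214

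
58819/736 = 79 + 675/736=79.92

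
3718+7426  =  11144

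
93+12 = 105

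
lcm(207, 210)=14490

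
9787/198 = 49 + 85/198 = 49.43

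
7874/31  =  254  =  254.00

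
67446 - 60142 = 7304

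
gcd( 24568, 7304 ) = 664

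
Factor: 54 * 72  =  2^4*3^5= 3888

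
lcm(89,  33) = 2937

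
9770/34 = 287 + 6/17 = 287.35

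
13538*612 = 8285256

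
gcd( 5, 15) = 5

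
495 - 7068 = -6573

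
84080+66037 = 150117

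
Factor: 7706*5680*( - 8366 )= - 366180489280 = - 2^6* 5^1 * 47^1 * 71^1*89^1*3853^1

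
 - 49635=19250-68885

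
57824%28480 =864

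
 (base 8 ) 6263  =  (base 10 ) 3251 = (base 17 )B44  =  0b110010110011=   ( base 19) 902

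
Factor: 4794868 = 2^2*13^2*41^1*173^1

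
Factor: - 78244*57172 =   -  4473365968 =- 2^4*31^1*631^1*14293^1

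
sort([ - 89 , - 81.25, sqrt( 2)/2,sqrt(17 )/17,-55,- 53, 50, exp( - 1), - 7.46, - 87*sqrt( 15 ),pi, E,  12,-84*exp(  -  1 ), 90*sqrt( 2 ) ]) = [-87 * sqrt( 15), - 89, - 81.25,-55, - 53, - 84 * exp( - 1 ),  -  7.46, sqrt( 17)/17, exp( - 1 ), sqrt( 2 ) /2, E, pi, 12, 50, 90 *sqrt( 2) ] 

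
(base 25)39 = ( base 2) 1010100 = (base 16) 54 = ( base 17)4g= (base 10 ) 84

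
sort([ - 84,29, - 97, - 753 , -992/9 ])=[ - 753 , - 992/9, - 97,  -  84,29] 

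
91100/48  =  1897 + 11/12=1897.92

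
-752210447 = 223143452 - 975353899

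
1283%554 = 175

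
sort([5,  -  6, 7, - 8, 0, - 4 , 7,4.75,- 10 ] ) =[- 10, - 8,  -  6, - 4,  0, 4.75, 5,7, 7 ]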